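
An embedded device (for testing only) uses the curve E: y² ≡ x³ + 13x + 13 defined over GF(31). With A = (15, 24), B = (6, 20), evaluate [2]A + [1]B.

First 2A:
Repeated addition: build up to 2A.
2A: tangent at (15, 24): λ = (3·15² + 13)/(2·24) ≡ 6/17. 17⁻¹ ≡ 11 (mod 31) since 17·11 = 187 ≡ 1, so λ ≡ 6·11 ≡ 4.
  x = λ² - 15 - 15 = 16 - 30 ≡ 17; y = λ·(15 - 17) - 24 ≡ 30. → (17, 30)
2A = (17, 30).
Finally 2A + B:
(17, 30) + (6, 20). λ = (20 - 30)/(6 - 17) ≡ 21/20 mod 31. 20⁻¹ ≡ 14 (mod 31) since 20·14 = 280 ≡ 1, so λ ≡ 15.
  x = λ² - 17 - 6 = 225 - 23 ≡ 16; y = λ·(17 - 16) - 30 ≡ 16. → (16, 16)

(16, 16)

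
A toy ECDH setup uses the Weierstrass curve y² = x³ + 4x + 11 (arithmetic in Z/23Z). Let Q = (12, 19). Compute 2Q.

tangent at (12, 19): λ = (3·12² + 4)/(2·19) ≡ 22/15. 15⁻¹ ≡ 20 (mod 23), so λ ≡ 22·20 ≡ 3.
  x = λ² - 12 - 12 = 9 - 24 ≡ 8; y = λ·(12 - 8) - 19 ≡ 16. → (8, 16)

(8, 16)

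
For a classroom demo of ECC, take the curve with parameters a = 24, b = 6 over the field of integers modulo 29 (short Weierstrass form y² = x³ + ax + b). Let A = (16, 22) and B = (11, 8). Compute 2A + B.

First 2A:
Repeated addition: build up to 2A.
2A: tangent at (16, 22): λ = (3·16² + 24)/(2·22) ≡ 9/15. 15⁻¹ ≡ 2 (mod 29), so λ ≡ 9·2 ≡ 18.
  x = λ² - 16 - 16 = 324 - 32 ≡ 2; y = λ·(16 - 2) - 22 ≡ 27. → (2, 27)
2A = (2, 27).
Finally 2A + B:
(2, 27) + (11, 8). λ = (8 - 27)/(11 - 2) ≡ 10/9 mod 29. 9⁻¹ ≡ 13 (mod 29) since 9·13 = 117 ≡ 1, so λ ≡ 14.
  x = λ² - 2 - 11 = 196 - 13 ≡ 9; y = λ·(2 - 9) - 27 ≡ 20. → (9, 20)

(9, 20)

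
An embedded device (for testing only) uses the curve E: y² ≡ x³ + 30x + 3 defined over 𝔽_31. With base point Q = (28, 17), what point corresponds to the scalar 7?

Repeated addition: build up to 7Q.
2Q: tangent at (28, 17): λ = (3·28² + 30)/(2·17) ≡ 26/3. 3⁻¹ ≡ 21 (mod 31) since 3·21 = 63 ≡ 1, so λ ≡ 26·21 ≡ 19.
  x = λ² - 28 - 28 = 361 - 56 ≡ 26; y = λ·(28 - 26) - 17 ≡ 21. → (26, 21)
3Q: (26, 21) + (28, 17). λ = (17 - 21)/(28 - 26) ≡ 27/2 mod 31. 2⁻¹ ≡ 16 (mod 31), so λ ≡ 29.
  x = λ² - 26 - 28 = 841 - 54 ≡ 12; y = λ·(26 - 12) - 21 ≡ 13. → (12, 13)
4Q: (12, 13) + (28, 17). λ = (17 - 13)/(28 - 12) ≡ 4/16 mod 31. 16⁻¹ ≡ 2 (mod 31), so λ ≡ 8.
  x = λ² - 12 - 28 = 64 - 40 ≡ 24; y = λ·(12 - 24) - 13 ≡ 15. → (24, 15)
5Q: (24, 15) + (28, 17). λ = (17 - 15)/(28 - 24) ≡ 2/4 mod 31. 4⁻¹ ≡ 8 (mod 31) since 4·8 = 32 ≡ 1, so λ ≡ 16.
  x = λ² - 24 - 28 = 256 - 52 ≡ 18; y = λ·(24 - 18) - 15 ≡ 19. → (18, 19)
6Q: (18, 19) + (28, 17). λ = (17 - 19)/(28 - 18) ≡ 29/10 mod 31. 10⁻¹ ≡ 28 (mod 31) since 10·28 = 280 ≡ 1, so λ ≡ 6.
  x = λ² - 18 - 28 = 36 - 46 ≡ 21; y = λ·(18 - 21) - 19 ≡ 25. → (21, 25)
7Q: (21, 25) + (28, 17). λ = (17 - 25)/(28 - 21) ≡ 23/7 mod 31. 7⁻¹ ≡ 9 (mod 31), so λ ≡ 21.
  x = λ² - 21 - 28 = 441 - 49 ≡ 20; y = λ·(21 - 20) - 25 ≡ 27. → (20, 27)

(20, 27)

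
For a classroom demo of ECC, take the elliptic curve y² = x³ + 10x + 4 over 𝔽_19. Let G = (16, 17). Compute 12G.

(11, 18)

Repeated addition: build up to 12G.
2G: tangent at (16, 17): λ = (3·16² + 10)/(2·17) ≡ 18/15. 15⁻¹ ≡ 14 (mod 19) since 15·14 = 210 ≡ 1, so λ ≡ 18·14 ≡ 5.
  x = λ² - 16 - 16 = 25 - 32 ≡ 12; y = λ·(16 - 12) - 17 ≡ 3. → (12, 3)
3G: (12, 3) + (16, 17). λ = (17 - 3)/(16 - 12) ≡ 14/4 mod 19. 4⁻¹ ≡ 5 (mod 19) since 4·5 = 20 ≡ 1, so λ ≡ 13.
  x = λ² - 12 - 16 = 169 - 28 ≡ 8; y = λ·(12 - 8) - 3 ≡ 11. → (8, 11)
4G: (8, 11) + (16, 17). λ = (17 - 11)/(16 - 8) ≡ 6/8 mod 19. 8⁻¹ ≡ 12 (mod 19), so λ ≡ 15.
  x = λ² - 8 - 16 = 225 - 24 ≡ 11; y = λ·(8 - 11) - 11 ≡ 1. → (11, 1)
5G: (11, 1) + (16, 17). λ = (17 - 1)/(16 - 11) ≡ 16/5 mod 19. 5⁻¹ ≡ 4 (mod 19) since 5·4 = 20 ≡ 1, so λ ≡ 7.
  x = λ² - 11 - 16 = 49 - 27 ≡ 3; y = λ·(11 - 3) - 1 ≡ 17. → (3, 17)
6G: (3, 17) + (16, 17). λ = (17 - 17)/(16 - 3) ≡ 0/13 mod 19. 13⁻¹ ≡ 3 (mod 19), so λ ≡ 0.
  x = λ² - 3 - 16 = 0 - 19 ≡ 0; y = λ·(3 - 0) - 17 ≡ 2. → (0, 2)
7G: (0, 2) + (16, 17). λ = (17 - 2)/(16 - 0) ≡ 15/16 mod 19. 16⁻¹ ≡ 6 (mod 19), so λ ≡ 14.
  x = λ² - 0 - 16 = 196 - 16 ≡ 9; y = λ·(0 - 9) - 2 ≡ 5. → (9, 5)
8G: (9, 5) + (16, 17). λ = (17 - 5)/(16 - 9) ≡ 12/7 mod 19. 7⁻¹ ≡ 11 (mod 19), so λ ≡ 18.
  x = λ² - 9 - 16 = 324 - 25 ≡ 14; y = λ·(9 - 14) - 5 ≡ 0. → (14, 0)
9G: (14, 0) + (16, 17). λ = (17 - 0)/(16 - 14) ≡ 17/2 mod 19. 2⁻¹ ≡ 10 (mod 19) since 2·10 = 20 ≡ 1, so λ ≡ 18.
  x = λ² - 14 - 16 = 324 - 30 ≡ 9; y = λ·(14 - 9) - 0 ≡ 14. → (9, 14)
10G: (9, 14) + (16, 17). λ = (17 - 14)/(16 - 9) ≡ 3/7 mod 19. 7⁻¹ ≡ 11 (mod 19) since 7·11 = 77 ≡ 1, so λ ≡ 14.
  x = λ² - 9 - 16 = 196 - 25 ≡ 0; y = λ·(9 - 0) - 14 ≡ 17. → (0, 17)
11G: (0, 17) + (16, 17). λ = (17 - 17)/(16 - 0) ≡ 0/16 mod 19. 16⁻¹ ≡ 6 (mod 19), so λ ≡ 0.
  x = λ² - 0 - 16 = 0 - 16 ≡ 3; y = λ·(0 - 3) - 17 ≡ 2. → (3, 2)
12G: (3, 2) + (16, 17). λ = (17 - 2)/(16 - 3) ≡ 15/13 mod 19. 13⁻¹ ≡ 3 (mod 19), so λ ≡ 7.
  x = λ² - 3 - 16 = 49 - 19 ≡ 11; y = λ·(3 - 11) - 2 ≡ 18. → (11, 18)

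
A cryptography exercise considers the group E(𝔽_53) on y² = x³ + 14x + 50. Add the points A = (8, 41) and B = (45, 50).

(8, 41) + (45, 50). λ = (50 - 41)/(45 - 8) ≡ 9/37 mod 53. 37⁻¹ ≡ 43 (mod 53), so λ ≡ 16.
  x = λ² - 8 - 45 = 256 - 53 ≡ 44; y = λ·(8 - 44) - 41 ≡ 19. → (44, 19)

(44, 19)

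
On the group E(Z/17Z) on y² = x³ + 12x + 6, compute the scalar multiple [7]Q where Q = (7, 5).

Repeated addition: build up to 7Q.
2Q: tangent at (7, 5): λ = (3·7² + 12)/(2·5) ≡ 6/10. 10⁻¹ ≡ 12 (mod 17), so λ ≡ 6·12 ≡ 4.
  x = λ² - 7 - 7 = 16 - 14 ≡ 2; y = λ·(7 - 2) - 5 ≡ 15. → (2, 15)
3Q: (2, 15) + (7, 5). λ = (5 - 15)/(7 - 2) ≡ 7/5 mod 17. 5⁻¹ ≡ 7 (mod 17), so λ ≡ 15.
  x = λ² - 2 - 7 = 225 - 9 ≡ 12; y = λ·(2 - 12) - 15 ≡ 5. → (12, 5)
4Q: (12, 5) + (7, 5). λ = (5 - 5)/(7 - 12) ≡ 0/12 mod 17. 12⁻¹ ≡ 10 (mod 17), so λ ≡ 0.
  x = λ² - 12 - 7 = 0 - 19 ≡ 15; y = λ·(12 - 15) - 5 ≡ 12. → (15, 12)
5Q: (15, 12) + (7, 5). λ = (5 - 12)/(7 - 15) ≡ 10/9 mod 17. 9⁻¹ ≡ 2 (mod 17), so λ ≡ 3.
  x = λ² - 15 - 7 = 9 - 22 ≡ 4; y = λ·(15 - 4) - 12 ≡ 4. → (4, 4)
6Q: (4, 4) + (7, 5). λ = (5 - 4)/(7 - 4) ≡ 1/3 mod 17. 3⁻¹ ≡ 6 (mod 17), so λ ≡ 6.
  x = λ² - 4 - 7 = 36 - 11 ≡ 8; y = λ·(4 - 8) - 4 ≡ 6. → (8, 6)
7Q: (8, 6) + (7, 5). λ = (5 - 6)/(7 - 8) ≡ 16/16 mod 17. 16⁻¹ ≡ 16 (mod 17) since 16·16 = 256 ≡ 1, so λ ≡ 1.
  x = λ² - 8 - 7 = 1 - 15 ≡ 3; y = λ·(8 - 3) - 6 ≡ 16. → (3, 16)

(3, 16)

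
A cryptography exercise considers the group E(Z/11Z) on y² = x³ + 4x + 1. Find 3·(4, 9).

(5, 6)

Write Q = (4, 9).
Repeated addition: build up to 3Q.
2Q: tangent at (4, 9): λ = (3·4² + 4)/(2·9) ≡ 8/7. 7⁻¹ ≡ 8 (mod 11) since 7·8 = 56 ≡ 1, so λ ≡ 8·8 ≡ 9.
  x = λ² - 4 - 4 = 81 - 8 ≡ 7; y = λ·(4 - 7) - 9 ≡ 8. → (7, 8)
3Q: (7, 8) + (4, 9). λ = (9 - 8)/(4 - 7) ≡ 1/8 mod 11. 8⁻¹ ≡ 7 (mod 11), so λ ≡ 7.
  x = λ² - 7 - 4 = 49 - 11 ≡ 5; y = λ·(7 - 5) - 8 ≡ 6. → (5, 6)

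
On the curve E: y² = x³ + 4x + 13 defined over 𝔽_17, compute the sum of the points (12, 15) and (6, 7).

(14, 5)

(12, 15) + (6, 7). λ = (7 - 15)/(6 - 12) ≡ 9/11 mod 17. 11⁻¹ ≡ 14 (mod 17), so λ ≡ 7.
  x = λ² - 12 - 6 = 49 - 18 ≡ 14; y = λ·(12 - 14) - 15 ≡ 5. → (14, 5)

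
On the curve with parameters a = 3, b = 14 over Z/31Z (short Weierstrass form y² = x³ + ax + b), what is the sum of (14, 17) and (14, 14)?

O

The two points share x = 14 and their y-coordinates satisfy 17 + 14 ≡ 0 (mod 31), so they are inverses. Their sum is O.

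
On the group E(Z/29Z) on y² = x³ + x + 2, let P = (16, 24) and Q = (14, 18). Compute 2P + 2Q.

First 2P:
Repeated addition: build up to 2P.
2P: tangent at (16, 24): λ = (3·16² + 1)/(2·24) ≡ 15/19. 19⁻¹ ≡ 26 (mod 29) since 19·26 = 494 ≡ 1, so λ ≡ 15·26 ≡ 13.
  x = λ² - 16 - 16 = 169 - 32 ≡ 21; y = λ·(16 - 21) - 24 ≡ 27. → (21, 27)
2P = (21, 27).
Next 2Q:
Repeated addition: build up to 2Q.
2Q: tangent at (14, 18): λ = (3·14² + 1)/(2·18) ≡ 9/7. 7⁻¹ ≡ 25 (mod 29), so λ ≡ 9·25 ≡ 22.
  x = λ² - 14 - 14 = 484 - 28 ≡ 21; y = λ·(14 - 21) - 18 ≡ 2. → (21, 2)
2Q = (21, 2).
Finally 2P + 2Q:
(21, 27) + (21, 2): same x and y₁ ≡ -y₂, so the sum is the point at infinity.

O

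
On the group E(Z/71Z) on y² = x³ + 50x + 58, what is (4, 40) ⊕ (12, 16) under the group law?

(4, 40) + (12, 16). λ = (16 - 40)/(12 - 4) ≡ 47/8 mod 71. 8⁻¹ ≡ 9 (mod 71), so λ ≡ 68.
  x = λ² - 4 - 12 = 4624 - 16 ≡ 64; y = λ·(4 - 64) - 40 ≡ 69. → (64, 69)

(64, 69)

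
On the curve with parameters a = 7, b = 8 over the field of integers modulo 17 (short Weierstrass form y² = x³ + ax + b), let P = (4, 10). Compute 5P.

(9, 16)

Repeated addition: build up to 5P.
2P: tangent at (4, 10): λ = (3·4² + 7)/(2·10) ≡ 4/3. 3⁻¹ ≡ 6 (mod 17) since 3·6 = 18 ≡ 1, so λ ≡ 4·6 ≡ 7.
  x = λ² - 4 - 4 = 49 - 8 ≡ 7; y = λ·(4 - 7) - 10 ≡ 3. → (7, 3)
3P: (7, 3) + (4, 10). λ = (10 - 3)/(4 - 7) ≡ 7/14 mod 17. 14⁻¹ ≡ 11 (mod 17) since 14·11 = 154 ≡ 1, so λ ≡ 9.
  x = λ² - 7 - 4 = 81 - 11 ≡ 2; y = λ·(7 - 2) - 3 ≡ 8. → (2, 8)
4P: (2, 8) + (4, 10). λ = (10 - 8)/(4 - 2) ≡ 2/2 mod 17. 2⁻¹ ≡ 9 (mod 17), so λ ≡ 1.
  x = λ² - 2 - 4 = 1 - 6 ≡ 12; y = λ·(2 - 12) - 8 ≡ 16. → (12, 16)
5P: (12, 16) + (4, 10). λ = (10 - 16)/(4 - 12) ≡ 11/9 mod 17. 9⁻¹ ≡ 2 (mod 17), so λ ≡ 5.
  x = λ² - 12 - 4 = 25 - 16 ≡ 9; y = λ·(12 - 9) - 16 ≡ 16. → (9, 16)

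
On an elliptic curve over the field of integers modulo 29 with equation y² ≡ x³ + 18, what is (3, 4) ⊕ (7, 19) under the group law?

(24, 26)

(3, 4) + (7, 19). λ = (19 - 4)/(7 - 3) ≡ 15/4 mod 29. 4⁻¹ ≡ 22 (mod 29), so λ ≡ 11.
  x = λ² - 3 - 7 = 121 - 10 ≡ 24; y = λ·(3 - 24) - 4 ≡ 26. → (24, 26)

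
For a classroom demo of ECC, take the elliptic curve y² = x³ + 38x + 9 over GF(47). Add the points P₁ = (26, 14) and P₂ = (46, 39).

(3, 3)

(26, 14) + (46, 39). λ = (39 - 14)/(46 - 26) ≡ 25/20 mod 47. 20⁻¹ ≡ 40 (mod 47) since 20·40 = 800 ≡ 1, so λ ≡ 13.
  x = λ² - 26 - 46 = 169 - 72 ≡ 3; y = λ·(26 - 3) - 14 ≡ 3. → (3, 3)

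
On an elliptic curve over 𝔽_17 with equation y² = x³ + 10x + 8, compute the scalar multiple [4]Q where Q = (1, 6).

Double-and-add on 4 = (100)₂. Start with Q = (1, 6) for the leading 1-bit.
double: tangent at (1, 6): λ = (3·1² + 10)/(2·6) ≡ 13/12. 12⁻¹ ≡ 10 (mod 17) since 12·10 = 120 ≡ 1, so λ ≡ 13·10 ≡ 11.
  x = λ² - 1 - 1 = 121 - 2 ≡ 0; y = λ·(1 - 0) - 6 ≡ 5. → (0, 5)
double: tangent at (0, 5): λ = (3·0² + 10)/(2·5) ≡ 10/10. 10⁻¹ ≡ 12 (mod 17) since 10·12 = 120 ≡ 1, so λ ≡ 10·12 ≡ 1.
  x = λ² - 0 - 0 = 1 - 0 ≡ 1; y = λ·(0 - 1) - 5 ≡ 11. → (1, 11)

(1, 11)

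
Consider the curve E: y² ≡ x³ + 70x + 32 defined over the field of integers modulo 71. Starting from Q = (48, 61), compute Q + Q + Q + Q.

Repeated addition: build up to 4Q.
2Q: tangent at (48, 61): λ = (3·48² + 70)/(2·61) ≡ 24/51. 51⁻¹ ≡ 39 (mod 71), so λ ≡ 24·39 ≡ 13.
  x = λ² - 48 - 48 = 169 - 96 ≡ 2; y = λ·(48 - 2) - 61 ≡ 40. → (2, 40)
3Q: (2, 40) + (48, 61). λ = (61 - 40)/(48 - 2) ≡ 21/46 mod 71. 46⁻¹ ≡ 17 (mod 71) since 46·17 = 782 ≡ 1, so λ ≡ 2.
  x = λ² - 2 - 48 = 4 - 50 ≡ 25; y = λ·(2 - 25) - 40 ≡ 56. → (25, 56)
4Q: (25, 56) + (48, 61). λ = (61 - 56)/(48 - 25) ≡ 5/23 mod 71. 23⁻¹ ≡ 34 (mod 71) since 23·34 = 782 ≡ 1, so λ ≡ 28.
  x = λ² - 25 - 48 = 784 - 73 ≡ 1; y = λ·(25 - 1) - 56 ≡ 48. → (1, 48)

(1, 48)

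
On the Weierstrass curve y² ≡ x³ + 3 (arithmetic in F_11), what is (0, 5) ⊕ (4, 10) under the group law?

(0, 5) + (4, 10). λ = (10 - 5)/(4 - 0) ≡ 5/4 mod 11. 4⁻¹ ≡ 3 (mod 11), so λ ≡ 4.
  x = λ² - 0 - 4 = 16 - 4 ≡ 1; y = λ·(0 - 1) - 5 ≡ 2. → (1, 2)

(1, 2)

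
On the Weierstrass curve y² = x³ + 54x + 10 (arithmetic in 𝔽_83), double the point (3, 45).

tangent at (3, 45): λ = (3·3² + 54)/(2·45) ≡ 81/7. 7⁻¹ ≡ 12 (mod 83) since 7·12 = 84 ≡ 1, so λ ≡ 81·12 ≡ 59.
  x = λ² - 3 - 3 = 3481 - 6 ≡ 72; y = λ·(3 - 72) - 45 ≡ 34. → (72, 34)

(72, 34)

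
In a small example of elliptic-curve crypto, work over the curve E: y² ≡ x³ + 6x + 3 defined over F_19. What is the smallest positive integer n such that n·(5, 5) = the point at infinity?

4

2P: tangent at (5, 5): λ = (3·5² + 6)/(2·5) ≡ 5/10. 10⁻¹ ≡ 2 (mod 19) since 10·2 = 20 ≡ 1, so λ ≡ 5·2 ≡ 10.
  x = λ² - 5 - 5 = 100 - 10 ≡ 14; y = λ·(5 - 14) - 5 ≡ 0. → (14, 0)
3P: (14, 0) + (5, 5). λ = (5 - 0)/(5 - 14) ≡ 5/10 mod 19. 10⁻¹ ≡ 2 (mod 19) since 10·2 = 20 ≡ 1, so λ ≡ 10.
  x = λ² - 14 - 5 = 100 - 19 ≡ 5; y = λ·(14 - 5) - 0 ≡ 14. → (5, 14)
4P: (5, 14) + (5, 5): same x and y₁ ≡ -y₂, so the sum is the point at infinity.
4P = the point at infinity, so the order is 4.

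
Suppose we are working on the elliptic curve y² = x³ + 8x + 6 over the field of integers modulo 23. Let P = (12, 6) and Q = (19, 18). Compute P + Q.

(12, 6) + (19, 18). λ = (18 - 6)/(19 - 12) ≡ 12/7 mod 23. 7⁻¹ ≡ 10 (mod 23), so λ ≡ 5.
  x = λ² - 12 - 19 = 25 - 31 ≡ 17; y = λ·(12 - 17) - 6 ≡ 15. → (17, 15)

(17, 15)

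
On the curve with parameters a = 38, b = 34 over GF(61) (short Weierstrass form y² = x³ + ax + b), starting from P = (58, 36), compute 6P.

Repeated addition: build up to 6P.
2P: tangent at (58, 36): λ = (3·58² + 38)/(2·36) ≡ 4/11. 11⁻¹ ≡ 50 (mod 61), so λ ≡ 4·50 ≡ 17.
  x = λ² - 58 - 58 = 289 - 116 ≡ 51; y = λ·(58 - 51) - 36 ≡ 22. → (51, 22)
3P: (51, 22) + (58, 36). λ = (36 - 22)/(58 - 51) ≡ 14/7 mod 61. 7⁻¹ ≡ 35 (mod 61) since 7·35 = 245 ≡ 1, so λ ≡ 2.
  x = λ² - 51 - 58 = 4 - 109 ≡ 17; y = λ·(51 - 17) - 22 ≡ 46. → (17, 46)
4P: (17, 46) + (58, 36). λ = (36 - 46)/(58 - 17) ≡ 51/41 mod 61. 41⁻¹ ≡ 3 (mod 61), so λ ≡ 31.
  x = λ² - 17 - 58 = 961 - 75 ≡ 32; y = λ·(17 - 32) - 46 ≡ 38. → (32, 38)
5P: (32, 38) + (58, 36). λ = (36 - 38)/(58 - 32) ≡ 59/26 mod 61. 26⁻¹ ≡ 54 (mod 61) since 26·54 = 1404 ≡ 1, so λ ≡ 14.
  x = λ² - 32 - 58 = 196 - 90 ≡ 45; y = λ·(32 - 45) - 38 ≡ 24. → (45, 24)
6P: (45, 24) + (58, 36). λ = (36 - 24)/(58 - 45) ≡ 12/13 mod 61. 13⁻¹ ≡ 47 (mod 61) since 13·47 = 611 ≡ 1, so λ ≡ 15.
  x = λ² - 45 - 58 = 225 - 103 ≡ 0; y = λ·(45 - 0) - 24 ≡ 41. → (0, 41)

(0, 41)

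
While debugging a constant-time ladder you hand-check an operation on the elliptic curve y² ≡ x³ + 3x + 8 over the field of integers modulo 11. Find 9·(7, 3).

(7, 3)

Write G = (7, 3).
Repeated addition: build up to 9G.
2G: tangent at (7, 3): λ = (3·7² + 3)/(2·3) ≡ 7/6. 6⁻¹ ≡ 2 (mod 11), so λ ≡ 7·2 ≡ 3.
  x = λ² - 7 - 7 = 9 - 14 ≡ 6; y = λ·(7 - 6) - 3 ≡ 0. → (6, 0)
3G: (6, 0) + (7, 3). λ = (3 - 0)/(7 - 6) ≡ 3/1 mod 11. 1⁻¹ ≡ 1 (mod 11), so λ ≡ 3.
  x = λ² - 6 - 7 = 9 - 13 ≡ 7; y = λ·(6 - 7) - 0 ≡ 8. → (7, 8)
4G: (7, 8) + (7, 3): same x and y₁ ≡ -y₂, so the sum is O.
5G: O + (7, 3) = (7, 3) (identity).
6G: tangent at (7, 3): λ = (3·7² + 3)/(2·3) ≡ 7/6. 6⁻¹ ≡ 2 (mod 11), so λ ≡ 7·2 ≡ 3.
  x = λ² - 7 - 7 = 9 - 14 ≡ 6; y = λ·(7 - 6) - 3 ≡ 0. → (6, 0)
7G: (6, 0) + (7, 3). λ = (3 - 0)/(7 - 6) ≡ 3/1 mod 11. 1⁻¹ ≡ 1 (mod 11) since 1·1 = 1 ≡ 1, so λ ≡ 3.
  x = λ² - 6 - 7 = 9 - 13 ≡ 7; y = λ·(6 - 7) - 0 ≡ 8. → (7, 8)
8G: (7, 8) + (7, 3): same x and y₁ ≡ -y₂, so the sum is O.
9G: O + (7, 3) = (7, 3) (identity).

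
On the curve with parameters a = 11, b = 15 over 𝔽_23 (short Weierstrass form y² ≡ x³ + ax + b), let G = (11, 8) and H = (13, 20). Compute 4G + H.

(17, 20)

First 4G:
Repeated addition: build up to 4G.
2G: tangent at (11, 8): λ = (3·11² + 11)/(2·8) ≡ 6/16. 16⁻¹ ≡ 13 (mod 23), so λ ≡ 6·13 ≡ 9.
  x = λ² - 11 - 11 = 81 - 22 ≡ 13; y = λ·(11 - 13) - 8 ≡ 20. → (13, 20)
3G: (13, 20) + (11, 8). λ = (8 - 20)/(11 - 13) ≡ 11/21 mod 23. 21⁻¹ ≡ 11 (mod 23) since 21·11 = 231 ≡ 1, so λ ≡ 6.
  x = λ² - 13 - 11 = 36 - 24 ≡ 12; y = λ·(13 - 12) - 20 ≡ 9. → (12, 9)
4G: (12, 9) + (11, 8). λ = (8 - 9)/(11 - 12) ≡ 22/22 mod 23. 22⁻¹ ≡ 22 (mod 23), so λ ≡ 1.
  x = λ² - 12 - 11 = 1 - 23 ≡ 1; y = λ·(12 - 1) - 9 ≡ 2. → (1, 2)
4G = (1, 2).
Finally 4G + H:
(1, 2) + (13, 20). λ = (20 - 2)/(13 - 1) ≡ 18/12 mod 23. 12⁻¹ ≡ 2 (mod 23) since 12·2 = 24 ≡ 1, so λ ≡ 13.
  x = λ² - 1 - 13 = 169 - 14 ≡ 17; y = λ·(1 - 17) - 2 ≡ 20. → (17, 20)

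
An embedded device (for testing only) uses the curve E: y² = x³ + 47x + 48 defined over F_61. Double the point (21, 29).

(18, 4)

tangent at (21, 29): λ = (3·21² + 47)/(2·29) ≡ 28/58. 58⁻¹ ≡ 20 (mod 61), so λ ≡ 28·20 ≡ 11.
  x = λ² - 21 - 21 = 121 - 42 ≡ 18; y = λ·(21 - 18) - 29 ≡ 4. → (18, 4)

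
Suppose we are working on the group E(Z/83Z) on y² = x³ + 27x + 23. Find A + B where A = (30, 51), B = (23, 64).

(30, 51) + (23, 64). λ = (64 - 51)/(23 - 30) ≡ 13/76 mod 83. 76⁻¹ ≡ 71 (mod 83) since 76·71 = 5396 ≡ 1, so λ ≡ 10.
  x = λ² - 30 - 23 = 100 - 53 ≡ 47; y = λ·(30 - 47) - 51 ≡ 28. → (47, 28)

(47, 28)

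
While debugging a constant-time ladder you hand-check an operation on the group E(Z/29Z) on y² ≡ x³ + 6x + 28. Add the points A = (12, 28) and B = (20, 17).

(22, 22)

(12, 28) + (20, 17). λ = (17 - 28)/(20 - 12) ≡ 18/8 mod 29. 8⁻¹ ≡ 11 (mod 29) since 8·11 = 88 ≡ 1, so λ ≡ 24.
  x = λ² - 12 - 20 = 576 - 32 ≡ 22; y = λ·(12 - 22) - 28 ≡ 22. → (22, 22)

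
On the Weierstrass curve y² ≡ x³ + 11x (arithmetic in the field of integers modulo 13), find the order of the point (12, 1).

3

2P: tangent at (12, 1): λ = (3·12² + 11)/(2·1) ≡ 1/2. 2⁻¹ ≡ 7 (mod 13), so λ ≡ 1·7 ≡ 7.
  x = λ² - 12 - 12 = 49 - 24 ≡ 12; y = λ·(12 - 12) - 1 ≡ 12. → (12, 12)
3P: (12, 12) + (12, 1): same x and y₁ ≡ -y₂, so the sum is O.
3P = O, so the order is 3.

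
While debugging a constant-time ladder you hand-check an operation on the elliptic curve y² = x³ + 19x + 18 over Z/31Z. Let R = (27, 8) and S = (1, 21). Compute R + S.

(11, 15)

(27, 8) + (1, 21). λ = (21 - 8)/(1 - 27) ≡ 13/5 mod 31. 5⁻¹ ≡ 25 (mod 31) since 5·25 = 125 ≡ 1, so λ ≡ 15.
  x = λ² - 27 - 1 = 225 - 28 ≡ 11; y = λ·(27 - 11) - 8 ≡ 15. → (11, 15)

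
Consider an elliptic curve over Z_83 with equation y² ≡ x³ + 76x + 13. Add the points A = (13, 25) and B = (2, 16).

(13, 25) + (2, 16). λ = (16 - 25)/(2 - 13) ≡ 74/72 mod 83. 72⁻¹ ≡ 15 (mod 83), so λ ≡ 31.
  x = λ² - 13 - 2 = 961 - 15 ≡ 33; y = λ·(13 - 33) - 25 ≡ 19. → (33, 19)

(33, 19)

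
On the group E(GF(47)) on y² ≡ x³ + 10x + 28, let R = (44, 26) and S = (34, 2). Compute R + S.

(44, 26) + (34, 2). λ = (2 - 26)/(34 - 44) ≡ 23/37 mod 47. 37⁻¹ ≡ 14 (mod 47) since 37·14 = 518 ≡ 1, so λ ≡ 40.
  x = λ² - 44 - 34 = 1600 - 78 ≡ 18; y = λ·(44 - 18) - 26 ≡ 27. → (18, 27)

(18, 27)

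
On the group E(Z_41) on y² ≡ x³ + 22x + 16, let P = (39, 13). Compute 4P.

(25, 18)

Repeated addition: build up to 4P.
2P: tangent at (39, 13): λ = (3·39² + 22)/(2·13) ≡ 34/26. 26⁻¹ ≡ 30 (mod 41), so λ ≡ 34·30 ≡ 36.
  x = λ² - 39 - 39 = 1296 - 78 ≡ 29; y = λ·(39 - 29) - 13 ≡ 19. → (29, 19)
3P: (29, 19) + (39, 13). λ = (13 - 19)/(39 - 29) ≡ 35/10 mod 41. 10⁻¹ ≡ 37 (mod 41) since 10·37 = 370 ≡ 1, so λ ≡ 24.
  x = λ² - 29 - 39 = 576 - 68 ≡ 16; y = λ·(29 - 16) - 19 ≡ 6. → (16, 6)
4P: (16, 6) + (39, 13). λ = (13 - 6)/(39 - 16) ≡ 7/23 mod 41. 23⁻¹ ≡ 25 (mod 41) since 23·25 = 575 ≡ 1, so λ ≡ 11.
  x = λ² - 16 - 39 = 121 - 55 ≡ 25; y = λ·(16 - 25) - 6 ≡ 18. → (25, 18)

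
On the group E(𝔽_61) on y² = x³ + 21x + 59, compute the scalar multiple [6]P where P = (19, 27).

(20, 0)

Repeated addition: build up to 6P.
2P: tangent at (19, 27): λ = (3·19² + 21)/(2·27) ≡ 6/54. 54⁻¹ ≡ 26 (mod 61) since 54·26 = 1404 ≡ 1, so λ ≡ 6·26 ≡ 34.
  x = λ² - 19 - 19 = 1156 - 38 ≡ 20; y = λ·(19 - 20) - 27 ≡ 0. → (20, 0)
3P: (20, 0) + (19, 27). λ = (27 - 0)/(19 - 20) ≡ 27/60 mod 61. 60⁻¹ ≡ 60 (mod 61), so λ ≡ 34.
  x = λ² - 20 - 19 = 1156 - 39 ≡ 19; y = λ·(20 - 19) - 0 ≡ 34. → (19, 34)
4P: (19, 34) + (19, 27): same x and y₁ ≡ -y₂, so the sum is O.
5P: O + (19, 27) = (19, 27) (identity).
6P: tangent at (19, 27): λ = (3·19² + 21)/(2·27) ≡ 6/54. 54⁻¹ ≡ 26 (mod 61) since 54·26 = 1404 ≡ 1, so λ ≡ 6·26 ≡ 34.
  x = λ² - 19 - 19 = 1156 - 38 ≡ 20; y = λ·(19 - 20) - 27 ≡ 0. → (20, 0)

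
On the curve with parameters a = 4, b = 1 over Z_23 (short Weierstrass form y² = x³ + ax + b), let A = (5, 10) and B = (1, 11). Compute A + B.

(7, 2)

(5, 10) + (1, 11). λ = (11 - 10)/(1 - 5) ≡ 1/19 mod 23. 19⁻¹ ≡ 17 (mod 23), so λ ≡ 17.
  x = λ² - 5 - 1 = 289 - 6 ≡ 7; y = λ·(5 - 7) - 10 ≡ 2. → (7, 2)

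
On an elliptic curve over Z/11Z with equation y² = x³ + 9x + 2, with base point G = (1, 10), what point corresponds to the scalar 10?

Repeated addition: build up to 10G.
2G: tangent at (1, 10): λ = (3·1² + 9)/(2·10) ≡ 1/9. 9⁻¹ ≡ 5 (mod 11), so λ ≡ 1·5 ≡ 5.
  x = λ² - 1 - 1 = 25 - 2 ≡ 1; y = λ·(1 - 1) - 10 ≡ 1. → (1, 1)
3G: (1, 1) + (1, 10): same x and y₁ ≡ -y₂, so the sum is O.
4G: O + (1, 10) = (1, 10) (identity).
5G: tangent at (1, 10): λ = (3·1² + 9)/(2·10) ≡ 1/9. 9⁻¹ ≡ 5 (mod 11), so λ ≡ 1·5 ≡ 5.
  x = λ² - 1 - 1 = 25 - 2 ≡ 1; y = λ·(1 - 1) - 10 ≡ 1. → (1, 1)
6G: (1, 1) + (1, 10): same x and y₁ ≡ -y₂, so the sum is O.
7G: O + (1, 10) = (1, 10) (identity).
8G: tangent at (1, 10): λ = (3·1² + 9)/(2·10) ≡ 1/9. 9⁻¹ ≡ 5 (mod 11), so λ ≡ 1·5 ≡ 5.
  x = λ² - 1 - 1 = 25 - 2 ≡ 1; y = λ·(1 - 1) - 10 ≡ 1. → (1, 1)
9G: (1, 1) + (1, 10): same x and y₁ ≡ -y₂, so the sum is O.
10G: O + (1, 10) = (1, 10) (identity).

(1, 10)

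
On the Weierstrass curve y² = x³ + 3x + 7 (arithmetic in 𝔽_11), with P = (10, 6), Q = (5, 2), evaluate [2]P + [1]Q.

First 2P:
Repeated addition: build up to 2P.
2P: tangent at (10, 6): λ = (3·10² + 3)/(2·6) ≡ 6/1. 1⁻¹ ≡ 1 (mod 11) since 1·1 = 1 ≡ 1, so λ ≡ 6·1 ≡ 6.
  x = λ² - 10 - 10 = 36 - 20 ≡ 5; y = λ·(10 - 5) - 6 ≡ 2. → (5, 2)
2P = (5, 2).
Finally 2P + Q:
tangent at (5, 2): λ = (3·5² + 3)/(2·2) ≡ 1/4. 4⁻¹ ≡ 3 (mod 11), so λ ≡ 1·3 ≡ 3.
  x = λ² - 5 - 5 = 9 - 10 ≡ 10; y = λ·(5 - 10) - 2 ≡ 5. → (10, 5)

(10, 5)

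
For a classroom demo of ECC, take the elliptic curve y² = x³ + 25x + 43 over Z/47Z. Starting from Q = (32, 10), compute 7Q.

(16, 36)

Repeated addition: build up to 7Q.
2Q: tangent at (32, 10): λ = (3·32² + 25)/(2·10) ≡ 42/20. 20⁻¹ ≡ 40 (mod 47) since 20·40 = 800 ≡ 1, so λ ≡ 42·40 ≡ 35.
  x = λ² - 32 - 32 = 1225 - 64 ≡ 33; y = λ·(32 - 33) - 10 ≡ 2. → (33, 2)
3Q: (33, 2) + (32, 10). λ = (10 - 2)/(32 - 33) ≡ 8/46 mod 47. 46⁻¹ ≡ 46 (mod 47), so λ ≡ 39.
  x = λ² - 33 - 32 = 1521 - 65 ≡ 46; y = λ·(33 - 46) - 2 ≡ 8. → (46, 8)
4Q: (46, 8) + (32, 10). λ = (10 - 8)/(32 - 46) ≡ 2/33 mod 47. 33⁻¹ ≡ 10 (mod 47), so λ ≡ 20.
  x = λ² - 46 - 32 = 400 - 78 ≡ 40; y = λ·(46 - 40) - 8 ≡ 18. → (40, 18)
5Q: (40, 18) + (32, 10). λ = (10 - 18)/(32 - 40) ≡ 39/39 mod 47. 39⁻¹ ≡ 41 (mod 47), so λ ≡ 1.
  x = λ² - 40 - 32 = 1 - 72 ≡ 23; y = λ·(40 - 23) - 18 ≡ 46. → (23, 46)
6Q: (23, 46) + (32, 10). λ = (10 - 46)/(32 - 23) ≡ 11/9 mod 47. 9⁻¹ ≡ 21 (mod 47), so λ ≡ 43.
  x = λ² - 23 - 32 = 1849 - 55 ≡ 8; y = λ·(23 - 8) - 46 ≡ 35. → (8, 35)
7Q: (8, 35) + (32, 10). λ = (10 - 35)/(32 - 8) ≡ 22/24 mod 47. 24⁻¹ ≡ 2 (mod 47), so λ ≡ 44.
  x = λ² - 8 - 32 = 1936 - 40 ≡ 16; y = λ·(8 - 16) - 35 ≡ 36. → (16, 36)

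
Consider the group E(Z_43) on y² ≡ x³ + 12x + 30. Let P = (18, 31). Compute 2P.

tangent at (18, 31): λ = (3·18² + 12)/(2·31) ≡ 38/19. 19⁻¹ ≡ 34 (mod 43) since 19·34 = 646 ≡ 1, so λ ≡ 38·34 ≡ 2.
  x = λ² - 18 - 18 = 4 - 36 ≡ 11; y = λ·(18 - 11) - 31 ≡ 26. → (11, 26)

(11, 26)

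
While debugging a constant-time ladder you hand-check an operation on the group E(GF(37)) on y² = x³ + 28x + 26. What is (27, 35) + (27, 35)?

tangent at (27, 35): λ = (3·27² + 28)/(2·35) ≡ 32/33. 33⁻¹ ≡ 9 (mod 37), so λ ≡ 32·9 ≡ 29.
  x = λ² - 27 - 27 = 841 - 54 ≡ 10; y = λ·(27 - 10) - 35 ≡ 14. → (10, 14)

(10, 14)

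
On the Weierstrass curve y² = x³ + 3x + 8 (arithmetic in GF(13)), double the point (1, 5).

(2, 10)

tangent at (1, 5): λ = (3·1² + 3)/(2·5) ≡ 6/10. 10⁻¹ ≡ 4 (mod 13) since 10·4 = 40 ≡ 1, so λ ≡ 6·4 ≡ 11.
  x = λ² - 1 - 1 = 121 - 2 ≡ 2; y = λ·(1 - 2) - 5 ≡ 10. → (2, 10)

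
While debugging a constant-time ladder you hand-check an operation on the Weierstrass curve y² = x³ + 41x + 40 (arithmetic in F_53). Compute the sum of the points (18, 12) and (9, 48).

(18, 12) + (9, 48). λ = (48 - 12)/(9 - 18) ≡ 36/44 mod 53. 44⁻¹ ≡ 47 (mod 53), so λ ≡ 49.
  x = λ² - 18 - 9 = 2401 - 27 ≡ 42; y = λ·(18 - 42) - 12 ≡ 31. → (42, 31)

(42, 31)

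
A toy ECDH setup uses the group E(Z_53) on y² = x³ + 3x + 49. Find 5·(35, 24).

Write P = (35, 24).
Repeated addition: build up to 5P.
2P: tangent at (35, 24): λ = (3·35² + 3)/(2·24) ≡ 21/48. 48⁻¹ ≡ 21 (mod 53) since 48·21 = 1008 ≡ 1, so λ ≡ 21·21 ≡ 17.
  x = λ² - 35 - 35 = 289 - 70 ≡ 7; y = λ·(35 - 7) - 24 ≡ 28. → (7, 28)
3P: (7, 28) + (35, 24). λ = (24 - 28)/(35 - 7) ≡ 49/28 mod 53. 28⁻¹ ≡ 36 (mod 53) since 28·36 = 1008 ≡ 1, so λ ≡ 15.
  x = λ² - 7 - 35 = 225 - 42 ≡ 24; y = λ·(7 - 24) - 28 ≡ 35. → (24, 35)
4P: (24, 35) + (35, 24). λ = (24 - 35)/(35 - 24) ≡ 42/11 mod 53. 11⁻¹ ≡ 29 (mod 53) since 11·29 = 319 ≡ 1, so λ ≡ 52.
  x = λ² - 24 - 35 = 2704 - 59 ≡ 48; y = λ·(24 - 48) - 35 ≡ 42. → (48, 42)
5P: (48, 42) + (35, 24). λ = (24 - 42)/(35 - 48) ≡ 35/40 mod 53. 40⁻¹ ≡ 4 (mod 53), so λ ≡ 34.
  x = λ² - 48 - 35 = 1156 - 83 ≡ 13; y = λ·(48 - 13) - 42 ≡ 35. → (13, 35)

(13, 35)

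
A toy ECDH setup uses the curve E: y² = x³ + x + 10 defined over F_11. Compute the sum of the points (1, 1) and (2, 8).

(2, 3)

(1, 1) + (2, 8). λ = (8 - 1)/(2 - 1) ≡ 7/1 mod 11. 1⁻¹ ≡ 1 (mod 11) since 1·1 = 1 ≡ 1, so λ ≡ 7.
  x = λ² - 1 - 2 = 49 - 3 ≡ 2; y = λ·(1 - 2) - 1 ≡ 3. → (2, 3)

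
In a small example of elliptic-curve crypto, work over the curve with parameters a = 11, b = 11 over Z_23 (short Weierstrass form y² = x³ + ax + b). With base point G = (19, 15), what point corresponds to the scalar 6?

(4, 2)

Repeated addition: build up to 6G.
2G: tangent at (19, 15): λ = (3·19² + 11)/(2·15) ≡ 13/7. 7⁻¹ ≡ 10 (mod 23), so λ ≡ 13·10 ≡ 15.
  x = λ² - 19 - 19 = 225 - 38 ≡ 3; y = λ·(19 - 3) - 15 ≡ 18. → (3, 18)
3G: (3, 18) + (19, 15). λ = (15 - 18)/(19 - 3) ≡ 20/16 mod 23. 16⁻¹ ≡ 13 (mod 23) since 16·13 = 208 ≡ 1, so λ ≡ 7.
  x = λ² - 3 - 19 = 49 - 22 ≡ 4; y = λ·(3 - 4) - 18 ≡ 21. → (4, 21)
4G: (4, 21) + (19, 15). λ = (15 - 21)/(19 - 4) ≡ 17/15 mod 23. 15⁻¹ ≡ 20 (mod 23) since 15·20 = 300 ≡ 1, so λ ≡ 18.
  x = λ² - 4 - 19 = 324 - 23 ≡ 2; y = λ·(4 - 2) - 21 ≡ 15. → (2, 15)
5G: (2, 15) + (19, 15). λ = (15 - 15)/(19 - 2) ≡ 0/17 mod 23. 17⁻¹ ≡ 19 (mod 23), so λ ≡ 0.
  x = λ² - 2 - 19 = 0 - 21 ≡ 2; y = λ·(2 - 2) - 15 ≡ 8. → (2, 8)
6G: (2, 8) + (19, 15). λ = (15 - 8)/(19 - 2) ≡ 7/17 mod 23. 17⁻¹ ≡ 19 (mod 23), so λ ≡ 18.
  x = λ² - 2 - 19 = 324 - 21 ≡ 4; y = λ·(2 - 4) - 8 ≡ 2. → (4, 2)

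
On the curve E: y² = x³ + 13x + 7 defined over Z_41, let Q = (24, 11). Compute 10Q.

Double-and-add on 10 = (1010)₂. Start with Q = (24, 11) for the leading 1-bit.
double: tangent at (24, 11): λ = (3·24² + 13)/(2·11) ≡ 19/22. 22⁻¹ ≡ 28 (mod 41) since 22·28 = 616 ≡ 1, so λ ≡ 19·28 ≡ 40.
  x = λ² - 24 - 24 = 1600 - 48 ≡ 35; y = λ·(24 - 35) - 11 ≡ 0. → (35, 0)
double: (35, 0) + (35, 0): same x and y₁ ≡ -y₂, so the sum is O.
add Q: O + (24, 11) = (24, 11) (identity).
double: tangent at (24, 11): λ = (3·24² + 13)/(2·11) ≡ 19/22. 22⁻¹ ≡ 28 (mod 41), so λ ≡ 19·28 ≡ 40.
  x = λ² - 24 - 24 = 1600 - 48 ≡ 35; y = λ·(24 - 35) - 11 ≡ 0. → (35, 0)

(35, 0)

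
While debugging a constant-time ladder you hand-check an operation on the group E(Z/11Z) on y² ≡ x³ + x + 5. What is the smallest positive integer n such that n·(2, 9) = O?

2P: tangent at (2, 9): λ = (3·2² + 1)/(2·9) ≡ 2/7. 7⁻¹ ≡ 8 (mod 11), so λ ≡ 2·8 ≡ 5.
  x = λ² - 2 - 2 = 25 - 4 ≡ 10; y = λ·(2 - 10) - 9 ≡ 6. → (10, 6)
3P: (10, 6) + (2, 9). λ = (9 - 6)/(2 - 10) ≡ 3/3 mod 11. 3⁻¹ ≡ 4 (mod 11) since 3·4 = 12 ≡ 1, so λ ≡ 1.
  x = λ² - 10 - 2 = 1 - 12 ≡ 0; y = λ·(10 - 0) - 6 ≡ 4. → (0, 4)
4P: (0, 4) + (2, 9). λ = (9 - 4)/(2 - 0) ≡ 5/2 mod 11. 2⁻¹ ≡ 6 (mod 11), so λ ≡ 8.
  x = λ² - 0 - 2 = 64 - 2 ≡ 7; y = λ·(0 - 7) - 4 ≡ 6. → (7, 6)
5P: (7, 6) + (2, 9). λ = (9 - 6)/(2 - 7) ≡ 3/6 mod 11. 6⁻¹ ≡ 2 (mod 11) since 6·2 = 12 ≡ 1, so λ ≡ 6.
  x = λ² - 7 - 2 = 36 - 9 ≡ 5; y = λ·(7 - 5) - 6 ≡ 6. → (5, 6)
6P: (5, 6) + (2, 9). λ = (9 - 6)/(2 - 5) ≡ 3/8 mod 11. 8⁻¹ ≡ 7 (mod 11) since 8·7 = 56 ≡ 1, so λ ≡ 10.
  x = λ² - 5 - 2 = 100 - 7 ≡ 5; y = λ·(5 - 5) - 6 ≡ 5. → (5, 5)
7P: (5, 5) + (2, 9). λ = (9 - 5)/(2 - 5) ≡ 4/8 mod 11. 8⁻¹ ≡ 7 (mod 11), so λ ≡ 6.
  x = λ² - 5 - 2 = 36 - 7 ≡ 7; y = λ·(5 - 7) - 5 ≡ 5. → (7, 5)
8P: (7, 5) + (2, 9). λ = (9 - 5)/(2 - 7) ≡ 4/6 mod 11. 6⁻¹ ≡ 2 (mod 11), so λ ≡ 8.
  x = λ² - 7 - 2 = 64 - 9 ≡ 0; y = λ·(7 - 0) - 5 ≡ 7. → (0, 7)
9P: (0, 7) + (2, 9). λ = (9 - 7)/(2 - 0) ≡ 2/2 mod 11. 2⁻¹ ≡ 6 (mod 11) since 2·6 = 12 ≡ 1, so λ ≡ 1.
  x = λ² - 0 - 2 = 1 - 2 ≡ 10; y = λ·(0 - 10) - 7 ≡ 5. → (10, 5)
10P: (10, 5) + (2, 9). λ = (9 - 5)/(2 - 10) ≡ 4/3 mod 11. 3⁻¹ ≡ 4 (mod 11), so λ ≡ 5.
  x = λ² - 10 - 2 = 25 - 12 ≡ 2; y = λ·(10 - 2) - 5 ≡ 2. → (2, 2)
11P: (2, 2) + (2, 9): same x and y₁ ≡ -y₂, so the sum is O.
11P = O, so the order is 11.

11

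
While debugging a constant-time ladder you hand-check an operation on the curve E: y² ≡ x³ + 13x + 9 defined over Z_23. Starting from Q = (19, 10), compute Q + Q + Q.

Repeated addition: build up to 3Q.
2Q: tangent at (19, 10): λ = (3·19² + 13)/(2·10) ≡ 15/20. 20⁻¹ ≡ 15 (mod 23), so λ ≡ 15·15 ≡ 18.
  x = λ² - 19 - 19 = 324 - 38 ≡ 10; y = λ·(19 - 10) - 10 ≡ 14. → (10, 14)
3Q: (10, 14) + (19, 10). λ = (10 - 14)/(19 - 10) ≡ 19/9 mod 23. 9⁻¹ ≡ 18 (mod 23), so λ ≡ 20.
  x = λ² - 10 - 19 = 400 - 29 ≡ 3; y = λ·(10 - 3) - 14 ≡ 11. → (3, 11)

(3, 11)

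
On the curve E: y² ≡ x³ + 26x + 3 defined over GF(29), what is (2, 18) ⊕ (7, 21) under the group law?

(2, 18) + (7, 21). λ = (21 - 18)/(7 - 2) ≡ 3/5 mod 29. 5⁻¹ ≡ 6 (mod 29) since 5·6 = 30 ≡ 1, so λ ≡ 18.
  x = λ² - 2 - 7 = 324 - 9 ≡ 25; y = λ·(2 - 25) - 18 ≡ 3. → (25, 3)

(25, 3)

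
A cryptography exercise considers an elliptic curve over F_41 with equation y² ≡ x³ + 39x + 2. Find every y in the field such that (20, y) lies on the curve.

7, 34

x³ + 39x + 2 = 8782 ≡ 8 (mod 41).
Square roots of 8 mod 41: 7 and 34 (since 7² = 49 ≡ 8).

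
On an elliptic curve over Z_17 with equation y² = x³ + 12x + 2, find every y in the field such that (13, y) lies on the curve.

3, 14

x³ + 12x + 2 = 2355 ≡ 9 (mod 17).
Square roots of 9 mod 17: 3 and 14 (since 3² = 9 ≡ 9).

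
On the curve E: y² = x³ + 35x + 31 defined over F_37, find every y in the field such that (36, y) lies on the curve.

x³ + 35x + 31 = 47947 ≡ 32 (mod 37).
32 is a non-residue mod 37; no y exists.

none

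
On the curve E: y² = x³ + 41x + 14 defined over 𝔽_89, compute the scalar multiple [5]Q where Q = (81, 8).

Double-and-add on 5 = (101)₂. Start with Q = (81, 8) for the leading 1-bit.
double: tangent at (81, 8): λ = (3·81² + 41)/(2·8) ≡ 55/16. 16⁻¹ ≡ 39 (mod 89), so λ ≡ 55·39 ≡ 9.
  x = λ² - 81 - 81 = 81 - 162 ≡ 8; y = λ·(81 - 8) - 8 ≡ 26. → (8, 26)
double: tangent at (8, 26): λ = (3·8² + 41)/(2·26) ≡ 55/52. 52⁻¹ ≡ 12 (mod 89), so λ ≡ 55·12 ≡ 37.
  x = λ² - 8 - 8 = 1369 - 16 ≡ 18; y = λ·(8 - 18) - 26 ≡ 49. → (18, 49)
add Q: (18, 49) + (81, 8). λ = (8 - 49)/(81 - 18) ≡ 48/63 mod 89. 63⁻¹ ≡ 65 (mod 89), so λ ≡ 5.
  x = λ² - 18 - 81 = 25 - 99 ≡ 15; y = λ·(18 - 15) - 49 ≡ 55. → (15, 55)

(15, 55)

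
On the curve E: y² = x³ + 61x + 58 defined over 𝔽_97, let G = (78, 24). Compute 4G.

(38, 55)

Repeated addition: build up to 4G.
2G: tangent at (78, 24): λ = (3·78² + 61)/(2·24) ≡ 77/48. 48⁻¹ ≡ 95 (mod 97), so λ ≡ 77·95 ≡ 40.
  x = λ² - 78 - 78 = 1600 - 156 ≡ 86; y = λ·(78 - 86) - 24 ≡ 44. → (86, 44)
3G: (86, 44) + (78, 24). λ = (24 - 44)/(78 - 86) ≡ 77/89 mod 97. 89⁻¹ ≡ 12 (mod 97) since 89·12 = 1068 ≡ 1, so λ ≡ 51.
  x = λ² - 86 - 78 = 2601 - 164 ≡ 12; y = λ·(86 - 12) - 44 ≡ 44. → (12, 44)
4G: (12, 44) + (78, 24). λ = (24 - 44)/(78 - 12) ≡ 77/66 mod 97. 66⁻¹ ≡ 25 (mod 97), so λ ≡ 82.
  x = λ² - 12 - 78 = 6724 - 90 ≡ 38; y = λ·(12 - 38) - 44 ≡ 55. → (38, 55)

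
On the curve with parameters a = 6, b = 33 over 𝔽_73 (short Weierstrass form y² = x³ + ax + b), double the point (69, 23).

tangent at (69, 23): λ = (3·69² + 6)/(2·23) ≡ 54/46. 46⁻¹ ≡ 27 (mod 73), so λ ≡ 54·27 ≡ 71.
  x = λ² - 69 - 69 = 5041 - 138 ≡ 12; y = λ·(69 - 12) - 23 ≡ 9. → (12, 9)

(12, 9)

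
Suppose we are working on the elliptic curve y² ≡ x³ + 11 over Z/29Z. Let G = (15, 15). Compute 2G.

tangent at (15, 15): λ = (3·15² + 0)/(2·15) ≡ 8/1. 1⁻¹ ≡ 1 (mod 29), so λ ≡ 8·1 ≡ 8.
  x = λ² - 15 - 15 = 64 - 30 ≡ 5; y = λ·(15 - 5) - 15 ≡ 7. → (5, 7)

(5, 7)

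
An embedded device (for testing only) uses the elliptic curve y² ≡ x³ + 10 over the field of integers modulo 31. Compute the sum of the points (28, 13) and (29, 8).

(28, 13) + (29, 8). λ = (8 - 13)/(29 - 28) ≡ 26/1 mod 31. 1⁻¹ ≡ 1 (mod 31), so λ ≡ 26.
  x = λ² - 28 - 29 = 676 - 57 ≡ 30; y = λ·(28 - 30) - 13 ≡ 28. → (30, 28)

(30, 28)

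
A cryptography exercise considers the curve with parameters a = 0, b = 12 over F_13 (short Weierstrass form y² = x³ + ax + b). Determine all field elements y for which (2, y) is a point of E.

x³ + 0x + 12 = 20 ≡ 7 (mod 13).
7 is a non-residue mod 13; no y exists.

none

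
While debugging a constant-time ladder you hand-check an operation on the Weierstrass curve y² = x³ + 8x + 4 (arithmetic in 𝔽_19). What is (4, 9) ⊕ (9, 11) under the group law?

(13, 14)

(4, 9) + (9, 11). λ = (11 - 9)/(9 - 4) ≡ 2/5 mod 19. 5⁻¹ ≡ 4 (mod 19), so λ ≡ 8.
  x = λ² - 4 - 9 = 64 - 13 ≡ 13; y = λ·(4 - 13) - 9 ≡ 14. → (13, 14)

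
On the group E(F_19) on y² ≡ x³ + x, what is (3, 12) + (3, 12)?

(17, 16)

tangent at (3, 12): λ = (3·3² + 1)/(2·12) ≡ 9/5. 5⁻¹ ≡ 4 (mod 19) since 5·4 = 20 ≡ 1, so λ ≡ 9·4 ≡ 17.
  x = λ² - 3 - 3 = 289 - 6 ≡ 17; y = λ·(3 - 17) - 12 ≡ 16. → (17, 16)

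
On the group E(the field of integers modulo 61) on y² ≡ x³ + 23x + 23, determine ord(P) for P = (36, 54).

5

2P: tangent at (36, 54): λ = (3·36² + 23)/(2·54) ≡ 7/47. 47⁻¹ ≡ 13 (mod 61) since 47·13 = 611 ≡ 1, so λ ≡ 7·13 ≡ 30.
  x = λ² - 36 - 36 = 900 - 72 ≡ 35; y = λ·(36 - 35) - 54 ≡ 37. → (35, 37)
3P: (35, 37) + (36, 54). λ = (54 - 37)/(36 - 35) ≡ 17/1 mod 61. 1⁻¹ ≡ 1 (mod 61), so λ ≡ 17.
  x = λ² - 35 - 36 = 289 - 71 ≡ 35; y = λ·(35 - 35) - 37 ≡ 24. → (35, 24)
4P: (35, 24) + (36, 54). λ = (54 - 24)/(36 - 35) ≡ 30/1 mod 61. 1⁻¹ ≡ 1 (mod 61) since 1·1 = 1 ≡ 1, so λ ≡ 30.
  x = λ² - 35 - 36 = 900 - 71 ≡ 36; y = λ·(35 - 36) - 24 ≡ 7. → (36, 7)
5P: (36, 7) + (36, 54): same x and y₁ ≡ -y₂, so the sum is O.
5P = O, so the order is 5.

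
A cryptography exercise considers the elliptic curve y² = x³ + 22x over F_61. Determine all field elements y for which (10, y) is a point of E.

0

x³ + 22x + 0 = 1220 ≡ 0 (mod 61).
Only y = 0 satisfies y² ≡ 0.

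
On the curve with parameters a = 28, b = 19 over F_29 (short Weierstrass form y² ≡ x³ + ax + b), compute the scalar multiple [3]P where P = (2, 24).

Repeated addition: build up to 3P.
2P: tangent at (2, 24): λ = (3·2² + 28)/(2·24) ≡ 11/19. 19⁻¹ ≡ 26 (mod 29) since 19·26 = 494 ≡ 1, so λ ≡ 11·26 ≡ 25.
  x = λ² - 2 - 2 = 625 - 4 ≡ 12; y = λ·(2 - 12) - 24 ≡ 16. → (12, 16)
3P: (12, 16) + (2, 24). λ = (24 - 16)/(2 - 12) ≡ 8/19 mod 29. 19⁻¹ ≡ 26 (mod 29) since 19·26 = 494 ≡ 1, so λ ≡ 5.
  x = λ² - 12 - 2 = 25 - 14 ≡ 11; y = λ·(12 - 11) - 16 ≡ 18. → (11, 18)

(11, 18)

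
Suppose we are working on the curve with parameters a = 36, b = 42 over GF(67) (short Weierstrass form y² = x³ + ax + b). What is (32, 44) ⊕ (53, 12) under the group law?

(22, 62)

(32, 44) + (53, 12). λ = (12 - 44)/(53 - 32) ≡ 35/21 mod 67. 21⁻¹ ≡ 16 (mod 67), so λ ≡ 24.
  x = λ² - 32 - 53 = 576 - 85 ≡ 22; y = λ·(32 - 22) - 44 ≡ 62. → (22, 62)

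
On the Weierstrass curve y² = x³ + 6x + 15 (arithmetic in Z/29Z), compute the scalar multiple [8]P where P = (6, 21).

(19, 17)

Repeated addition: build up to 8P.
2P: tangent at (6, 21): λ = (3·6² + 6)/(2·21) ≡ 27/13. 13⁻¹ ≡ 9 (mod 29), so λ ≡ 27·9 ≡ 11.
  x = λ² - 6 - 6 = 121 - 12 ≡ 22; y = λ·(6 - 22) - 21 ≡ 6. → (22, 6)
3P: (22, 6) + (6, 21). λ = (21 - 6)/(6 - 22) ≡ 15/13 mod 29. 13⁻¹ ≡ 9 (mod 29), so λ ≡ 19.
  x = λ² - 22 - 6 = 361 - 28 ≡ 14; y = λ·(22 - 14) - 6 ≡ 1. → (14, 1)
4P: (14, 1) + (6, 21). λ = (21 - 1)/(6 - 14) ≡ 20/21 mod 29. 21⁻¹ ≡ 18 (mod 29), so λ ≡ 12.
  x = λ² - 14 - 6 = 144 - 20 ≡ 8; y = λ·(14 - 8) - 1 ≡ 13. → (8, 13)
5P: (8, 13) + (6, 21). λ = (21 - 13)/(6 - 8) ≡ 8/27 mod 29. 27⁻¹ ≡ 14 (mod 29), so λ ≡ 25.
  x = λ² - 8 - 6 = 625 - 14 ≡ 2; y = λ·(8 - 2) - 13 ≡ 21. → (2, 21)
6P: (2, 21) + (6, 21). λ = (21 - 21)/(6 - 2) ≡ 0/4 mod 29. 4⁻¹ ≡ 22 (mod 29), so λ ≡ 0.
  x = λ² - 2 - 6 = 0 - 8 ≡ 21; y = λ·(2 - 21) - 21 ≡ 8. → (21, 8)
7P: (21, 8) + (6, 21). λ = (21 - 8)/(6 - 21) ≡ 13/14 mod 29. 14⁻¹ ≡ 27 (mod 29), so λ ≡ 3.
  x = λ² - 21 - 6 = 9 - 27 ≡ 11; y = λ·(21 - 11) - 8 ≡ 22. → (11, 22)
8P: (11, 22) + (6, 21). λ = (21 - 22)/(6 - 11) ≡ 28/24 mod 29. 24⁻¹ ≡ 23 (mod 29), so λ ≡ 6.
  x = λ² - 11 - 6 = 36 - 17 ≡ 19; y = λ·(11 - 19) - 22 ≡ 17. → (19, 17)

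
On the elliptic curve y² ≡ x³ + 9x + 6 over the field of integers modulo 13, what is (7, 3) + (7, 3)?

tangent at (7, 3): λ = (3·7² + 9)/(2·3) ≡ 0/6. 6⁻¹ ≡ 11 (mod 13) since 6·11 = 66 ≡ 1, so λ ≡ 0·11 ≡ 0.
  x = λ² - 7 - 7 = 0 - 14 ≡ 12; y = λ·(7 - 12) - 3 ≡ 10. → (12, 10)

(12, 10)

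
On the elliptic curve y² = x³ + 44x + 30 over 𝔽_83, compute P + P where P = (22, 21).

tangent at (22, 21): λ = (3·22² + 44)/(2·21) ≡ 2/42. 42⁻¹ ≡ 2 (mod 83) since 42·2 = 84 ≡ 1, so λ ≡ 2·2 ≡ 4.
  x = λ² - 22 - 22 = 16 - 44 ≡ 55; y = λ·(22 - 55) - 21 ≡ 13. → (55, 13)

(55, 13)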